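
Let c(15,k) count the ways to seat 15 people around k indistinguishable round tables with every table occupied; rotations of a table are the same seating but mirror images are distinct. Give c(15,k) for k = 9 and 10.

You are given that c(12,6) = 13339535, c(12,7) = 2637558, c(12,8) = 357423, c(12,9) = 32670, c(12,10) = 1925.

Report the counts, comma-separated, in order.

[13] T[13,7]:12*2637558+13339535=44990231 · T[13,8]:12*357423+2637558=6926634 · T[13,9]:12*32670+357423=749463 · T[13,10]:12*1925+32670=55770
[14] T[14,8]:13*6926634+44990231=135036473 · T[14,9]:13*749463+6926634=16669653 · T[14,10]:13*55770+749463=1474473
[15] T[15,9]:14*16669653+135036473=368411615 · T[15,10]:14*1474473+16669653=37312275
Read c(15,9) = 368411615, c(15,10) = 37312275.

368411615, 37312275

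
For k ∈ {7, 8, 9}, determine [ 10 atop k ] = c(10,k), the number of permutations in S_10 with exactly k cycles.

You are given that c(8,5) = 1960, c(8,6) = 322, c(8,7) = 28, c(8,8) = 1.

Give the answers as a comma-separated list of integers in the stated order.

9450, 870, 45

i=9: T(9,6)=1960+8·322=4536 | T(9,7)=322+8·28=546 | T(9,8)=28+8·1=36 | T(9,9)=1+8·0=1
i=10: T(10,7)=4536+9·546=9450 | T(10,8)=546+9·36=870 | T(10,9)=36+9·1=45
Read c(10,7) = 9450, c(10,8) = 870, c(10,9) = 45.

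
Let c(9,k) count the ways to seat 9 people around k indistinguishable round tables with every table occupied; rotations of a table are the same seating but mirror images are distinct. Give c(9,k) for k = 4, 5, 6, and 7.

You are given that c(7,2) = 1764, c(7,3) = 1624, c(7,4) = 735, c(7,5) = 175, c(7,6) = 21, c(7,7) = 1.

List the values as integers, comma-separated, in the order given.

[8] T[8,3]:7*1624+1764=13132 · T[8,4]:7*735+1624=6769 · T[8,5]:7*175+735=1960 · T[8,6]:7*21+175=322 · T[8,7]:7*1+21=28
[9] T[9,4]:8*6769+13132=67284 · T[9,5]:8*1960+6769=22449 · T[9,6]:8*322+1960=4536 · T[9,7]:8*28+322=546
Read c(9,4) = 67284, c(9,5) = 22449, c(9,6) = 4536, c(9,7) = 546.

67284, 22449, 4536, 546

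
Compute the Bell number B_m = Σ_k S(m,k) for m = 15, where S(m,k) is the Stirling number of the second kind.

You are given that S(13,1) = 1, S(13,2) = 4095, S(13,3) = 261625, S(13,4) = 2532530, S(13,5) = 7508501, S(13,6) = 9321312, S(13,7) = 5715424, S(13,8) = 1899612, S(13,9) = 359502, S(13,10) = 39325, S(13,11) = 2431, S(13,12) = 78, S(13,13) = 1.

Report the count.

r14: T_14,1=1×1+0=1; T_14,2=2×4095+1=8191; T_14,3=3×261625+4095=788970; T_14,4=4×2532530+261625=10391745; T_14,5=5×7508501+2532530=40075035; T_14,6=6×9321312+7508501=63436373; T_14,7=7×5715424+9321312=49329280; T_14,8=8×1899612+5715424=20912320; T_14,9=9×359502+1899612=5135130; T_14,10=10×39325+359502=752752; T_14,11=11×2431+39325=66066; T_14,12=12×78+2431=3367; T_14,13=13×1+78=91; T_14,14=14×0+1=1
r15: T_15,1=1×1+0=1; T_15,2=2×8191+1=16383; T_15,3=3×788970+8191=2375101; T_15,4=4×10391745+788970=42355950; T_15,5=5×40075035+10391745=210766920; T_15,6=6×63436373+40075035=420693273; T_15,7=7×49329280+63436373=408741333; T_15,8=8×20912320+49329280=216627840; T_15,9=9×5135130+20912320=67128490; T_15,10=10×752752+5135130=12662650; T_15,11=11×66066+752752=1479478; T_15,12=12×3367+66066=106470; T_15,13=13×91+3367=4550; T_15,14=14×1+91=105; T_15,15=15×0+1=1
B_15 = ΣS(15,k) = 1+16383+2375101+42355950+210766920+420693273+408741333+216627840+67128490+12662650+1479478+106470+4550+105+1 = 1382958545

1382958545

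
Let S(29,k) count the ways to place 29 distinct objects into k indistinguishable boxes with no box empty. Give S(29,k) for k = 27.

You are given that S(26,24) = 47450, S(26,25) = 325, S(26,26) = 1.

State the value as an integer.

74907

[27] T[27,25]:25*325+47450=55575 · T[27,26]:26*1+325=351 · T[27,27]:27*0+1=1
[28] T[28,26]:26*351+55575=64701 · T[28,27]:27*1+351=378
[29] T[29,27]:27*378+64701=74907
Read S(29,27) = 74907.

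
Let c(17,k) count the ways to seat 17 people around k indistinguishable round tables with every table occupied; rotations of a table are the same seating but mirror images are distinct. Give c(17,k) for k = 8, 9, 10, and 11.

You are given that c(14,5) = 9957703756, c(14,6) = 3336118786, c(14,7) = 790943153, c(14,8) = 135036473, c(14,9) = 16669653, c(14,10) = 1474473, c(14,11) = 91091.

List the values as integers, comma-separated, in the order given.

1146901283528, 185953177553, 23057159840, 2185031420

@15  (15,6):3336118786·14+9957703756→56663366760, (15,7):790943153·14+3336118786→14409322928, (15,8):135036473·14+790943153→2681453775, (15,9):16669653·14+135036473→368411615, (15,10):1474473·14+16669653→37312275, (15,11):91091·14+1474473→2749747
@16  (16,7):14409322928·15+56663366760→272803210680, (16,8):2681453775·15+14409322928→54631129553, (16,9):368411615·15+2681453775→8207628000, (16,10):37312275·15+368411615→928095740, (16,11):2749747·15+37312275→78558480
@17  (17,8):54631129553·16+272803210680→1146901283528, (17,9):8207628000·16+54631129553→185953177553, (17,10):928095740·16+8207628000→23057159840, (17,11):78558480·16+928095740→2185031420
Read c(17,8) = 1146901283528, c(17,9) = 185953177553, c(17,10) = 23057159840, c(17,11) = 2185031420.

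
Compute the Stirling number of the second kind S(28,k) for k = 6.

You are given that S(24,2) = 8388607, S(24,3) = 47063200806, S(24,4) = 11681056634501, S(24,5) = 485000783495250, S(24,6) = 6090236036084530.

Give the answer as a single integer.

8220146115188676396

i=25: T(25,3)=8388607+3·47063200806=141197991025 | T(25,4)=47063200806+4·11681056634501=46771289738810 | T(25,5)=11681056634501+5·485000783495250=2436684974110751 | T(25,6)=485000783495250+6·6090236036084530=37026417000002430
i=26: T(26,4)=141197991025+4·46771289738810=187226356946265 | T(26,5)=46771289738810+5·2436684974110751=12230196160292565 | T(26,6)=2436684974110751+6·37026417000002430=224595186974125331
i=27: T(27,5)=187226356946265+5·12230196160292565=61338207158409090 | T(27,6)=12230196160292565+6·224595186974125331=1359801318005044551
i=28: T(28,6)=61338207158409090+6·1359801318005044551=8220146115188676396
Read S(28,6) = 8220146115188676396.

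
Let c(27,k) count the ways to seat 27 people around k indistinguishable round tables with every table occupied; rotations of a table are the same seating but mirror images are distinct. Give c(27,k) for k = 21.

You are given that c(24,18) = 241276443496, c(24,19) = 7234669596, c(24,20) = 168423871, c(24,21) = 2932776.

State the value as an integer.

1145254303050

@25  (25,19):7234669596·24+241276443496→414908513800, (25,20):168423871·24+7234669596→11276842500, (25,21):2932776·24+168423871→238810495
@26  (26,20):11276842500·25+414908513800→696829576300, (26,21):238810495·25+11276842500→17247104875
@27  (27,21):17247104875·26+696829576300→1145254303050
Read c(27,21) = 1145254303050.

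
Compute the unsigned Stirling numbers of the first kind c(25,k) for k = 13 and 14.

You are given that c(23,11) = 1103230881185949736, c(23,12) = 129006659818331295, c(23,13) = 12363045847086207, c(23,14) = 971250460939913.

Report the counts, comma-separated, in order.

13990945200239106865, 1246200069070215000

row 24: T[24][12]=23·129006659818331295+1103230881185949736=4070384057007569521  T[24][13]=23·12363045847086207+129006659818331295=413356714301314056  T[24][14]=23·971250460939913+12363045847086207=34701806448704206
row 25: T[25][13]=24·413356714301314056+4070384057007569521=13990945200239106865  T[25][14]=24·34701806448704206+413356714301314056=1246200069070215000
Read c(25,13) = 13990945200239106865, c(25,14) = 1246200069070215000.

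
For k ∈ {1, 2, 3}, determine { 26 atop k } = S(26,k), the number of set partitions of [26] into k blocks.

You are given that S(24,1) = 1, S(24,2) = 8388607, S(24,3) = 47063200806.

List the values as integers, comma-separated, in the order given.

1, 33554431, 423610750290

row 25: T[25][1]=1·1+0=1  T[25][2]=2·8388607+1=16777215  T[25][3]=3·47063200806+8388607=141197991025
row 26: T[26][1]=1·1+0=1  T[26][2]=2·16777215+1=33554431  T[26][3]=3·141197991025+16777215=423610750290
Read S(26,1) = 1, S(26,2) = 33554431, S(26,3) = 423610750290.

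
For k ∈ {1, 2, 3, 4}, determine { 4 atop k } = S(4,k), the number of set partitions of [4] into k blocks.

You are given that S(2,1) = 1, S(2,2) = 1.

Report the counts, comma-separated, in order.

@3  (3,1):1·1+0→1, (3,2):1·2+1→3, (3,3):0·3+1→1
@4  (4,1):1·1+0→1, (4,2):3·2+1→7, (4,3):1·3+3→6, (4,4):0·4+1→1
Read S(4,1) = 1, S(4,2) = 7, S(4,3) = 6, S(4,4) = 1.

1, 7, 6, 1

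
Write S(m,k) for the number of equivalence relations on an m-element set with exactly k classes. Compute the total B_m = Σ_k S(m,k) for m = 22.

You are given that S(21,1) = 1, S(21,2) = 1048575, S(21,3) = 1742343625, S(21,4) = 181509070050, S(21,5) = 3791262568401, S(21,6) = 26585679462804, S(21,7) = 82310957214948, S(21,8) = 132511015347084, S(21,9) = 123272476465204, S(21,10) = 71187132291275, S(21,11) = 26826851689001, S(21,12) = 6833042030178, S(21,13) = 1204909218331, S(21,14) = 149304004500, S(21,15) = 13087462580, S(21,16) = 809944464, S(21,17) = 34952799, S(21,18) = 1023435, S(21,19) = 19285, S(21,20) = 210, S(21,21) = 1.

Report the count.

4506715738447323

r22: T_22,1=1×1+0=1; T_22,2=2×1048575+1=2097151; T_22,3=3×1742343625+1048575=5228079450; T_22,4=4×181509070050+1742343625=727778623825; T_22,5=5×3791262568401+181509070050=19137821912055; T_22,6=6×26585679462804+3791262568401=163305339345225; T_22,7=7×82310957214948+26585679462804=602762379967440; T_22,8=8×132511015347084+82310957214948=1142399079991620; T_22,9=9×123272476465204+132511015347084=1241963303533920; T_22,10=10×71187132291275+123272476465204=835143799377954; T_22,11=11×26826851689001+71187132291275=366282500870286; T_22,12=12×6833042030178+26826851689001=108823356051137; T_22,13=13×1204909218331+6833042030178=22496861868481; T_22,14=14×149304004500+1204909218331=3295165281331; T_22,15=15×13087462580+149304004500=345615943200; T_22,16=16×809944464+13087462580=26046574004; T_22,17=17×34952799+809944464=1404142047; T_22,18=18×1023435+34952799=53374629; T_22,19=19×19285+1023435=1389850; T_22,20=20×210+19285=23485; T_22,21=21×1+210=231; T_22,22=22×0+1=1
B_22 = ΣS(22,k) = 1+2097151+5228079450+727778623825+19137821912055+163305339345225+602762379967440+1142399079991620+1241963303533920+835143799377954+366282500870286+108823356051137+22496861868481+3295165281331+345615943200+26046574004+1404142047+53374629+1389850+23485+231+1 = 4506715738447323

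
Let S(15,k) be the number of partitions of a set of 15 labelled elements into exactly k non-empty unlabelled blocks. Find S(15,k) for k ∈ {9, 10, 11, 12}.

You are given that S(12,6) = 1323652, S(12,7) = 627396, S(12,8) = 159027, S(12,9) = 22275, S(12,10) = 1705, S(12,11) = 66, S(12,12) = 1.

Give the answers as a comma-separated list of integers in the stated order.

i=13: T(13,7)=1323652+7·627396=5715424 | T(13,8)=627396+8·159027=1899612 | T(13,9)=159027+9·22275=359502 | T(13,10)=22275+10·1705=39325 | T(13,11)=1705+11·66=2431 | T(13,12)=66+12·1=78
i=14: T(14,8)=5715424+8·1899612=20912320 | T(14,9)=1899612+9·359502=5135130 | T(14,10)=359502+10·39325=752752 | T(14,11)=39325+11·2431=66066 | T(14,12)=2431+12·78=3367
i=15: T(15,9)=20912320+9·5135130=67128490 | T(15,10)=5135130+10·752752=12662650 | T(15,11)=752752+11·66066=1479478 | T(15,12)=66066+12·3367=106470
Read S(15,9) = 67128490, S(15,10) = 12662650, S(15,11) = 1479478, S(15,12) = 106470.

67128490, 12662650, 1479478, 106470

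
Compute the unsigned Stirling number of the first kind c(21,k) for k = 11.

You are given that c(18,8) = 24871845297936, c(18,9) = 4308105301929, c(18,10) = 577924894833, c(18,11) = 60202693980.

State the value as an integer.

@19  (19,9):4308105301929·18+24871845297936→102417740732658, (19,10):577924894833·18+4308105301929→14710753408923, (19,11):60202693980·18+577924894833→1661573386473
@20  (20,10):14710753408923·19+102417740732658→381922055502195, (20,11):1661573386473·19+14710753408923→46280647751910
@21  (21,11):46280647751910·20+381922055502195→1307535010540395
Read c(21,11) = 1307535010540395.

1307535010540395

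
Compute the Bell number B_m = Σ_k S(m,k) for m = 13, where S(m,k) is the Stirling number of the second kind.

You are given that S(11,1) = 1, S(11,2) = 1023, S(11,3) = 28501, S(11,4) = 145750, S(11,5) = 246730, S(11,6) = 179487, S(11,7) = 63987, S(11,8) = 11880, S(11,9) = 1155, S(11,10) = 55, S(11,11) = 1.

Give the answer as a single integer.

27644437

r12: T_12,1=1×1+0=1; T_12,2=2×1023+1=2047; T_12,3=3×28501+1023=86526; T_12,4=4×145750+28501=611501; T_12,5=5×246730+145750=1379400; T_12,6=6×179487+246730=1323652; T_12,7=7×63987+179487=627396; T_12,8=8×11880+63987=159027; T_12,9=9×1155+11880=22275; T_12,10=10×55+1155=1705; T_12,11=11×1+55=66; T_12,12=12×0+1=1
r13: T_13,1=1×1+0=1; T_13,2=2×2047+1=4095; T_13,3=3×86526+2047=261625; T_13,4=4×611501+86526=2532530; T_13,5=5×1379400+611501=7508501; T_13,6=6×1323652+1379400=9321312; T_13,7=7×627396+1323652=5715424; T_13,8=8×159027+627396=1899612; T_13,9=9×22275+159027=359502; T_13,10=10×1705+22275=39325; T_13,11=11×66+1705=2431; T_13,12=12×1+66=78; T_13,13=13×0+1=1
B_13 = ΣS(13,k) = 1+4095+261625+2532530+7508501+9321312+5715424+1899612+359502+39325+2431+78+1 = 27644437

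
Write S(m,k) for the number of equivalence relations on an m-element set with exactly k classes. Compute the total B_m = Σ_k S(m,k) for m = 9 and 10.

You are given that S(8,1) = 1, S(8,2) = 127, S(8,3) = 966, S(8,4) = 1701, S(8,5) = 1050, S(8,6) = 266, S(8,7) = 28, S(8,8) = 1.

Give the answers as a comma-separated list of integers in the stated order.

21147, 115975

row 9: T[9][1]=1·1+0=1  T[9][2]=2·127+1=255  T[9][3]=3·966+127=3025  T[9][4]=4·1701+966=7770  T[9][5]=5·1050+1701=6951  T[9][6]=6·266+1050=2646  T[9][7]=7·28+266=462  T[9][8]=8·1+28=36  T[9][9]=9·0+1=1
row 10: T[10][1]=1·1+0=1  T[10][2]=2·255+1=511  T[10][3]=3·3025+255=9330  T[10][4]=4·7770+3025=34105  T[10][5]=5·6951+7770=42525  T[10][6]=6·2646+6951=22827  T[10][7]=7·462+2646=5880  T[10][8]=8·36+462=750  T[10][9]=9·1+36=45  T[10][10]=10·0+1=1
B_9 = ΣS(9,k) = 1+255+3025+7770+6951+2646+462+36+1 = 21147
B_10 = ΣS(10,k) = 1+511+9330+34105+42525+22827+5880+750+45+1 = 115975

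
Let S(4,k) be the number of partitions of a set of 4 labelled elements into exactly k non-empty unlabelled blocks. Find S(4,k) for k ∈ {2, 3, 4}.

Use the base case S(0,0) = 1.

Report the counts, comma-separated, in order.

r1: T_1,1=1×0+1=1
r2: T_2,1=1×1+0=1; T_2,2=2×0+1=1
r3: T_3,1=1×1+0=1; T_3,2=2×1+1=3; T_3,3=3×0+1=1
r4: T_4,2=2×3+1=7; T_4,3=3×1+3=6; T_4,4=4×0+1=1
Read S(4,2) = 7, S(4,3) = 6, S(4,4) = 1.

7, 6, 1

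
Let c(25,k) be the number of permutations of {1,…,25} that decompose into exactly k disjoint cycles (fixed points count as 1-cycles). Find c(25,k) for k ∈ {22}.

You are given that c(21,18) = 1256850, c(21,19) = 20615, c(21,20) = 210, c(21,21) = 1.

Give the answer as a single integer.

3795000

row 22: T[22][19]=21·20615+1256850=1689765  T[22][20]=21·210+20615=25025  T[22][21]=21·1+210=231  T[22][22]=21·0+1=1
row 23: T[23][20]=22·25025+1689765=2240315  T[23][21]=22·231+25025=30107  T[23][22]=22·1+231=253
row 24: T[24][21]=23·30107+2240315=2932776  T[24][22]=23·253+30107=35926
row 25: T[25][22]=24·35926+2932776=3795000
Read c(25,22) = 3795000.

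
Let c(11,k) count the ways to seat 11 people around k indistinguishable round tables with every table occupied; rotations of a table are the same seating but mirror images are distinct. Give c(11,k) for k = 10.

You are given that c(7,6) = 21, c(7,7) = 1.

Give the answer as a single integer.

i=8: T(8,7)=21+7·1=28 | T(8,8)=1+7·0=1
i=9: T(9,8)=28+8·1=36 | T(9,9)=1+8·0=1
i=10: T(10,9)=36+9·1=45 | T(10,10)=1+9·0=1
i=11: T(11,10)=45+10·1=55
Read c(11,10) = 55.

55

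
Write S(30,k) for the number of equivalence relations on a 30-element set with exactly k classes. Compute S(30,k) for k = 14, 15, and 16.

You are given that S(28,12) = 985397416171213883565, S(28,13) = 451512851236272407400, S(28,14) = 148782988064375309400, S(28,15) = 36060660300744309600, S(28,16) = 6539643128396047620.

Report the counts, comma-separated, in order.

42337710060168129525765, 12879868072770626040000, 2940812098256837097720

row 29: T[29][13]=13·451512851236272407400+985397416171213883565=6855064482242755179765  T[29][14]=14·148782988064375309400+451512851236272407400=2534474684137526739000  T[29][15]=15·36060660300744309600+148782988064375309400=689692892575539953400  T[29][16]=16·6539643128396047620+36060660300744309600=140694950355081071520
row 30: T[30][14]=14·2534474684137526739000+6855064482242755179765=42337710060168129525765  T[30][15]=15·689692892575539953400+2534474684137526739000=12879868072770626040000  T[30][16]=16·140694950355081071520+689692892575539953400=2940812098256837097720
Read S(30,14) = 42337710060168129525765, S(30,15) = 12879868072770626040000, S(30,16) = 2940812098256837097720.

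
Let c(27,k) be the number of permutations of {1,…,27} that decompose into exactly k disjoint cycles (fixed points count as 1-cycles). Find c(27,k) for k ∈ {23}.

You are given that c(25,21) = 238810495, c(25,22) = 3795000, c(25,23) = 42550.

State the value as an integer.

460012995

i=26: T(26,22)=238810495+25·3795000=333685495 | T(26,23)=3795000+25·42550=4858750
i=27: T(27,23)=333685495+26·4858750=460012995
Read c(27,23) = 460012995.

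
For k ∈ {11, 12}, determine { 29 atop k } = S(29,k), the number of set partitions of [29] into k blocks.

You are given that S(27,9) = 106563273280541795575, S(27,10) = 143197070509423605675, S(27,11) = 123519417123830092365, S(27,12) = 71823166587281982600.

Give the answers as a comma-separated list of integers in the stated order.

i=28: T(28,10)=106563273280541795575+10·143197070509423605675=1538533978374777852325 | T(28,11)=143197070509423605675+11·123519417123830092365=1501910658871554621690 | T(28,12)=123519417123830092365+12·71823166587281982600=985397416171213883565
i=29: T(29,11)=1538533978374777852325+11·1501910658871554621690=18059551225961878690915 | T(29,12)=1501910658871554621690+12·985397416171213883565=13326679652926121224470
Read S(29,11) = 18059551225961878690915, S(29,12) = 13326679652926121224470.

18059551225961878690915, 13326679652926121224470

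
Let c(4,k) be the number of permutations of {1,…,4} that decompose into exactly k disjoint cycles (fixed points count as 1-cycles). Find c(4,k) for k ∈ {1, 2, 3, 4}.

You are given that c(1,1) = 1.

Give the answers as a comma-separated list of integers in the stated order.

6, 11, 6, 1

row 2: T[2][1]=1·1+0=1  T[2][2]=1·0+1=1
row 3: T[3][1]=2·1+0=2  T[3][2]=2·1+1=3  T[3][3]=2·0+1=1
row 4: T[4][1]=3·2+0=6  T[4][2]=3·3+2=11  T[4][3]=3·1+3=6  T[4][4]=3·0+1=1
Read c(4,1) = 6, c(4,2) = 11, c(4,3) = 6, c(4,4) = 1.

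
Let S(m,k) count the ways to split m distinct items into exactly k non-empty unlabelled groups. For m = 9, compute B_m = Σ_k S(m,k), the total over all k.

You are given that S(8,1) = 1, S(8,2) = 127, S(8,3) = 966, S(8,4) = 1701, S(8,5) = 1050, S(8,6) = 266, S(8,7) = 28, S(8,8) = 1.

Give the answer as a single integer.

21147

[9] T[9,1]:1*1+0=1 · T[9,2]:2*127+1=255 · T[9,3]:3*966+127=3025 · T[9,4]:4*1701+966=7770 · T[9,5]:5*1050+1701=6951 · T[9,6]:6*266+1050=2646 · T[9,7]:7*28+266=462 · T[9,8]:8*1+28=36 · T[9,9]:9*0+1=1
B_9 = ΣS(9,k) = 1+255+3025+7770+6951+2646+462+36+1 = 21147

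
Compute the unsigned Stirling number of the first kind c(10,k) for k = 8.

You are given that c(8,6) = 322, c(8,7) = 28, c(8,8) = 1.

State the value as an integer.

r9: T_9,7=8×28+322=546; T_9,8=8×1+28=36
r10: T_10,8=9×36+546=870
Read c(10,8) = 870.

870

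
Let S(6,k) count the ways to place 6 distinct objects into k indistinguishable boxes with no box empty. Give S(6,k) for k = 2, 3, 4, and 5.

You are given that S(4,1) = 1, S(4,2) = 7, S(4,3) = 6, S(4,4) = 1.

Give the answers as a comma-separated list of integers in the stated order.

31, 90, 65, 15

@5  (5,1):1·1+0→1, (5,2):7·2+1→15, (5,3):6·3+7→25, (5,4):1·4+6→10, (5,5):0·5+1→1
@6  (6,2):15·2+1→31, (6,3):25·3+15→90, (6,4):10·4+25→65, (6,5):1·5+10→15
Read S(6,2) = 31, S(6,3) = 90, S(6,4) = 65, S(6,5) = 15.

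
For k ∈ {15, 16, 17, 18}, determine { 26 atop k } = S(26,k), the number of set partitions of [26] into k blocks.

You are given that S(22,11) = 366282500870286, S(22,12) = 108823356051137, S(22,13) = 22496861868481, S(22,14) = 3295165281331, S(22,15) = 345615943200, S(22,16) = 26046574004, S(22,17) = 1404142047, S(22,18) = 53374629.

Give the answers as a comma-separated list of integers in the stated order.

90449030191104000, 12725877242482560, 1343731795378830, 107025546101760

i=23: T(23,12)=366282500870286+12·108823356051137=1672162773483930 | T(23,13)=108823356051137+13·22496861868481=401282560341390 | T(23,14)=22496861868481+14·3295165281331=68629175807115 | T(23,15)=3295165281331+15·345615943200=8479404429331 | T(23,16)=345615943200+16·26046574004=762361127264 | T(23,17)=26046574004+17·1404142047=49916988803 | T(23,18)=1404142047+18·53374629=2364885369
i=24: T(24,13)=1672162773483930+13·401282560341390=6888836057922000 | T(24,14)=401282560341390+14·68629175807115=1362091021641000 | T(24,15)=68629175807115+15·8479404429331=195820242247080 | T(24,16)=8479404429331+16·762361127264=20677182465555 | T(24,17)=762361127264+17·49916988803=1610949936915 | T(24,18)=49916988803+18·2364885369=92484925445
i=25: T(25,14)=6888836057922000+14·1362091021641000=25958110360896000 | T(25,15)=1362091021641000+15·195820242247080=4299394655347200 | T(25,16)=195820242247080+16·20677182465555=526655161695960 | T(25,17)=20677182465555+17·1610949936915=48063331393110 | T(25,18)=1610949936915+18·92484925445=3275678594925
i=26: T(26,15)=25958110360896000+15·4299394655347200=90449030191104000 | T(26,16)=4299394655347200+16·526655161695960=12725877242482560 | T(26,17)=526655161695960+17·48063331393110=1343731795378830 | T(26,18)=48063331393110+18·3275678594925=107025546101760
Read S(26,15) = 90449030191104000, S(26,16) = 12725877242482560, S(26,17) = 1343731795378830, S(26,18) = 107025546101760.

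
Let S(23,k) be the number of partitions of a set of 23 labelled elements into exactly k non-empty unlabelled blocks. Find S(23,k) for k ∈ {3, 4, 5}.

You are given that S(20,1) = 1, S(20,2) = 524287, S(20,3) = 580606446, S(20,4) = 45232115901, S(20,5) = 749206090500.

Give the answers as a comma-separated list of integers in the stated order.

15686335501, 2916342574750, 96416888184100

i=21: T(21,1)=0+1·1=1 | T(21,2)=1+2·524287=1048575 | T(21,3)=524287+3·580606446=1742343625 | T(21,4)=580606446+4·45232115901=181509070050 | T(21,5)=45232115901+5·749206090500=3791262568401
i=22: T(22,2)=1+2·1048575=2097151 | T(22,3)=1048575+3·1742343625=5228079450 | T(22,4)=1742343625+4·181509070050=727778623825 | T(22,5)=181509070050+5·3791262568401=19137821912055
i=23: T(23,3)=2097151+3·5228079450=15686335501 | T(23,4)=5228079450+4·727778623825=2916342574750 | T(23,5)=727778623825+5·19137821912055=96416888184100
Read S(23,3) = 15686335501, S(23,4) = 2916342574750, S(23,5) = 96416888184100.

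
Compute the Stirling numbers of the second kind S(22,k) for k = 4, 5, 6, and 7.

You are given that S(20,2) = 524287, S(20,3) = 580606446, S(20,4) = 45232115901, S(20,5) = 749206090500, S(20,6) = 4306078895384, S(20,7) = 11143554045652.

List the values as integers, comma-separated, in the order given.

727778623825, 19137821912055, 163305339345225, 602762379967440

i=21: T(21,3)=524287+3·580606446=1742343625 | T(21,4)=580606446+4·45232115901=181509070050 | T(21,5)=45232115901+5·749206090500=3791262568401 | T(21,6)=749206090500+6·4306078895384=26585679462804 | T(21,7)=4306078895384+7·11143554045652=82310957214948
i=22: T(22,4)=1742343625+4·181509070050=727778623825 | T(22,5)=181509070050+5·3791262568401=19137821912055 | T(22,6)=3791262568401+6·26585679462804=163305339345225 | T(22,7)=26585679462804+7·82310957214948=602762379967440
Read S(22,4) = 727778623825, S(22,5) = 19137821912055, S(22,6) = 163305339345225, S(22,7) = 602762379967440.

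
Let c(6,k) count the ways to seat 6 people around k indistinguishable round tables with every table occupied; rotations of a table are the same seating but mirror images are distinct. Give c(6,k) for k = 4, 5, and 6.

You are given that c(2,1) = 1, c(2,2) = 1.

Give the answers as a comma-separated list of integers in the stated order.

85, 15, 1

i=3: T(3,1)=0+2·1=2 | T(3,2)=1+2·1=3 | T(3,3)=1+2·0=1
i=4: T(4,2)=2+3·3=11 | T(4,3)=3+3·1=6 | T(4,4)=1+3·0=1
i=5: T(5,3)=11+4·6=35 | T(5,4)=6+4·1=10 | T(5,5)=1+4·0=1
i=6: T(6,4)=35+5·10=85 | T(6,5)=10+5·1=15 | T(6,6)=1+5·0=1
Read c(6,4) = 85, c(6,5) = 15, c(6,6) = 1.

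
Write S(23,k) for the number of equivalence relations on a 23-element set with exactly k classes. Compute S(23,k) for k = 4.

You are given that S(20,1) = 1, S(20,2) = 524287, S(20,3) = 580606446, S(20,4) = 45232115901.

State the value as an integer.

@21  (21,2):524287·2+1→1048575, (21,3):580606446·3+524287→1742343625, (21,4):45232115901·4+580606446→181509070050
@22  (22,3):1742343625·3+1048575→5228079450, (22,4):181509070050·4+1742343625→727778623825
@23  (23,4):727778623825·4+5228079450→2916342574750
Read S(23,4) = 2916342574750.

2916342574750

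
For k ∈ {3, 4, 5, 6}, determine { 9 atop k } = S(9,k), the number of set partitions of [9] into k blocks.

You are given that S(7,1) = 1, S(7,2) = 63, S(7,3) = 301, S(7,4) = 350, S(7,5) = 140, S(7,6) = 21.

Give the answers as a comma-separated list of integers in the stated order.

3025, 7770, 6951, 2646

r8: T_8,2=2×63+1=127; T_8,3=3×301+63=966; T_8,4=4×350+301=1701; T_8,5=5×140+350=1050; T_8,6=6×21+140=266
r9: T_9,3=3×966+127=3025; T_9,4=4×1701+966=7770; T_9,5=5×1050+1701=6951; T_9,6=6×266+1050=2646
Read S(9,3) = 3025, S(9,4) = 7770, S(9,5) = 6951, S(9,6) = 2646.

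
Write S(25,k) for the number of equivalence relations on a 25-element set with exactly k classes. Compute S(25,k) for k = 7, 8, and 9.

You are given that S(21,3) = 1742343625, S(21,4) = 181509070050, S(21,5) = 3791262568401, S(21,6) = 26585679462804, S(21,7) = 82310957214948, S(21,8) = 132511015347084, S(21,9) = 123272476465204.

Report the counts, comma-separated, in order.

227832482998716310, 690223721118368580, 1167921451092973005

@22  (22,4):181509070050·4+1742343625→727778623825, (22,5):3791262568401·5+181509070050→19137821912055, (22,6):26585679462804·6+3791262568401→163305339345225, (22,7):82310957214948·7+26585679462804→602762379967440, (22,8):132511015347084·8+82310957214948→1142399079991620, (22,9):123272476465204·9+132511015347084→1241963303533920
@23  (23,5):19137821912055·5+727778623825→96416888184100, (23,6):163305339345225·6+19137821912055→998969857983405, (23,7):602762379967440·7+163305339345225→4382641999117305, (23,8):1142399079991620·8+602762379967440→9741955019900400, (23,9):1241963303533920·9+1142399079991620→12320068811796900
@24  (24,6):998969857983405·6+96416888184100→6090236036084530, (24,7):4382641999117305·7+998969857983405→31677463851804540, (24,8):9741955019900400·8+4382641999117305→82318282158320505, (24,9):12320068811796900·9+9741955019900400→120622574326072500
@25  (25,7):31677463851804540·7+6090236036084530→227832482998716310, (25,8):82318282158320505·8+31677463851804540→690223721118368580, (25,9):120622574326072500·9+82318282158320505→1167921451092973005
Read S(25,7) = 227832482998716310, S(25,8) = 690223721118368580, S(25,9) = 1167921451092973005.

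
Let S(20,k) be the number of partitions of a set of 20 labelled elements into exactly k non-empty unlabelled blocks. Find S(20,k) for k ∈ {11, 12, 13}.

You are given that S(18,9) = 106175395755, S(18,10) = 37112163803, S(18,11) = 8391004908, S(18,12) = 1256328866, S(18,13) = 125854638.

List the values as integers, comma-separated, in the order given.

1900842429486, 411016633391, 61068660380

row 19: T[19][10]=10·37112163803+106175395755=477297033785  T[19][11]=11·8391004908+37112163803=129413217791  T[19][12]=12·1256328866+8391004908=23466951300  T[19][13]=13·125854638+1256328866=2892439160
row 20: T[20][11]=11·129413217791+477297033785=1900842429486  T[20][12]=12·23466951300+129413217791=411016633391  T[20][13]=13·2892439160+23466951300=61068660380
Read S(20,11) = 1900842429486, S(20,12) = 411016633391, S(20,13) = 61068660380.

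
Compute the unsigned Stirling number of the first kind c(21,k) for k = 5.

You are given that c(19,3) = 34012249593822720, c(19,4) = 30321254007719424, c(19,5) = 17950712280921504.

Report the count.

row 20: T[20][4]=19·30321254007719424+34012249593822720=610116075740491776  T[20][5]=19·17950712280921504+30321254007719424=371384787345228000
row 21: T[21][5]=20·371384787345228000+610116075740491776=8037811822645051776
Read c(21,5) = 8037811822645051776.

8037811822645051776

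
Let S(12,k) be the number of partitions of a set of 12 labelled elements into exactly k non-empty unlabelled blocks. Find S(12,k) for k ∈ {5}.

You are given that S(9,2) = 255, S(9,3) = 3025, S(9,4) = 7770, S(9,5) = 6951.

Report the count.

[10] T[10,3]:3*3025+255=9330 · T[10,4]:4*7770+3025=34105 · T[10,5]:5*6951+7770=42525
[11] T[11,4]:4*34105+9330=145750 · T[11,5]:5*42525+34105=246730
[12] T[12,5]:5*246730+145750=1379400
Read S(12,5) = 1379400.

1379400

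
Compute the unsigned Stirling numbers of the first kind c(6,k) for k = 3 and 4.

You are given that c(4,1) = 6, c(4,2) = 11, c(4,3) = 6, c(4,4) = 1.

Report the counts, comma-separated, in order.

[5] T[5,2]:4*11+6=50 · T[5,3]:4*6+11=35 · T[5,4]:4*1+6=10
[6] T[6,3]:5*35+50=225 · T[6,4]:5*10+35=85
Read c(6,3) = 225, c(6,4) = 85.

225, 85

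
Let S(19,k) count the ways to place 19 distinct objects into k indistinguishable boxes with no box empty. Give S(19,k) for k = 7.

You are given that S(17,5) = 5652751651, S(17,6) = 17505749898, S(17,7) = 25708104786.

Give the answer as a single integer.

1492924634839

row 18: T[18][6]=6·17505749898+5652751651=110687251039  T[18][7]=7·25708104786+17505749898=197462483400
row 19: T[19][7]=7·197462483400+110687251039=1492924634839
Read S(19,7) = 1492924634839.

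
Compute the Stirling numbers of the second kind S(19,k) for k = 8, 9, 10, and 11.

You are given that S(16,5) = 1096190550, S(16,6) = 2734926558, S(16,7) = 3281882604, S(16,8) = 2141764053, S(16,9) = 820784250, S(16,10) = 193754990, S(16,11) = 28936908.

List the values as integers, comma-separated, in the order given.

1709751003480, 1144614626805, 477297033785, 129413217791

[17] T[17,6]:6*2734926558+1096190550=17505749898 · T[17,7]:7*3281882604+2734926558=25708104786 · T[17,8]:8*2141764053+3281882604=20415995028 · T[17,9]:9*820784250+2141764053=9528822303 · T[17,10]:10*193754990+820784250=2758334150 · T[17,11]:11*28936908+193754990=512060978
[18] T[18,7]:7*25708104786+17505749898=197462483400 · T[18,8]:8*20415995028+25708104786=189036065010 · T[18,9]:9*9528822303+20415995028=106175395755 · T[18,10]:10*2758334150+9528822303=37112163803 · T[18,11]:11*512060978+2758334150=8391004908
[19] T[19,8]:8*189036065010+197462483400=1709751003480 · T[19,9]:9*106175395755+189036065010=1144614626805 · T[19,10]:10*37112163803+106175395755=477297033785 · T[19,11]:11*8391004908+37112163803=129413217791
Read S(19,8) = 1709751003480, S(19,9) = 1144614626805, S(19,10) = 477297033785, S(19,11) = 129413217791.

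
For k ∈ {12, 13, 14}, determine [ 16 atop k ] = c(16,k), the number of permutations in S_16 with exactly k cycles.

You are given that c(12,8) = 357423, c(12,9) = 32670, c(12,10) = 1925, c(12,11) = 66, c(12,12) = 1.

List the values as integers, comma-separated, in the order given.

4899622, 218400, 6580

i=13: T(13,9)=357423+12·32670=749463 | T(13,10)=32670+12·1925=55770 | T(13,11)=1925+12·66=2717 | T(13,12)=66+12·1=78 | T(13,13)=1+12·0=1
i=14: T(14,10)=749463+13·55770=1474473 | T(14,11)=55770+13·2717=91091 | T(14,12)=2717+13·78=3731 | T(14,13)=78+13·1=91 | T(14,14)=1+13·0=1
i=15: T(15,11)=1474473+14·91091=2749747 | T(15,12)=91091+14·3731=143325 | T(15,13)=3731+14·91=5005 | T(15,14)=91+14·1=105
i=16: T(16,12)=2749747+15·143325=4899622 | T(16,13)=143325+15·5005=218400 | T(16,14)=5005+15·105=6580
Read c(16,12) = 4899622, c(16,13) = 218400, c(16,14) = 6580.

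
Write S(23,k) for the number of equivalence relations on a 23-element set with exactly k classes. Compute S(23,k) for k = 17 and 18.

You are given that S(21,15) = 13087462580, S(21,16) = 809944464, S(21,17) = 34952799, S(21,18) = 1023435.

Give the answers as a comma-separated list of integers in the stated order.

@22  (22,16):809944464·16+13087462580→26046574004, (22,17):34952799·17+809944464→1404142047, (22,18):1023435·18+34952799→53374629
@23  (23,17):1404142047·17+26046574004→49916988803, (23,18):53374629·18+1404142047→2364885369
Read S(23,17) = 49916988803, S(23,18) = 2364885369.

49916988803, 2364885369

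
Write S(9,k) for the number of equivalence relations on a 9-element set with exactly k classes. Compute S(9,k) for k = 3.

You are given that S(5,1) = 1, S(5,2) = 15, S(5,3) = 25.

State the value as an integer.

r6: T_6,1=1×1+0=1; T_6,2=2×15+1=31; T_6,3=3×25+15=90
r7: T_7,1=1×1+0=1; T_7,2=2×31+1=63; T_7,3=3×90+31=301
r8: T_8,2=2×63+1=127; T_8,3=3×301+63=966
r9: T_9,3=3×966+127=3025
Read S(9,3) = 3025.

3025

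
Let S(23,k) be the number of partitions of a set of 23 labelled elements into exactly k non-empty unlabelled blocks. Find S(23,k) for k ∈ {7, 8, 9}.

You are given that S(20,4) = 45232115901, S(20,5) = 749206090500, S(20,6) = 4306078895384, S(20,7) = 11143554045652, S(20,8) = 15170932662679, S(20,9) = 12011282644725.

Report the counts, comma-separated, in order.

row 21: T[21][5]=5·749206090500+45232115901=3791262568401  T[21][6]=6·4306078895384+749206090500=26585679462804  T[21][7]=7·11143554045652+4306078895384=82310957214948  T[21][8]=8·15170932662679+11143554045652=132511015347084  T[21][9]=9·12011282644725+15170932662679=123272476465204
row 22: T[22][6]=6·26585679462804+3791262568401=163305339345225  T[22][7]=7·82310957214948+26585679462804=602762379967440  T[22][8]=8·132511015347084+82310957214948=1142399079991620  T[22][9]=9·123272476465204+132511015347084=1241963303533920
row 23: T[23][7]=7·602762379967440+163305339345225=4382641999117305  T[23][8]=8·1142399079991620+602762379967440=9741955019900400  T[23][9]=9·1241963303533920+1142399079991620=12320068811796900
Read S(23,7) = 4382641999117305, S(23,8) = 9741955019900400, S(23,9) = 12320068811796900.

4382641999117305, 9741955019900400, 12320068811796900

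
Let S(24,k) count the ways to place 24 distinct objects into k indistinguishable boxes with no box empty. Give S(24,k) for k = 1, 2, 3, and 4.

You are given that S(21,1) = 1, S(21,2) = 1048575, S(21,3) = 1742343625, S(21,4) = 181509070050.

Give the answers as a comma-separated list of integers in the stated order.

1, 8388607, 47063200806, 11681056634501

@22  (22,1):1·1+0→1, (22,2):1048575·2+1→2097151, (22,3):1742343625·3+1048575→5228079450, (22,4):181509070050·4+1742343625→727778623825
@23  (23,1):1·1+0→1, (23,2):2097151·2+1→4194303, (23,3):5228079450·3+2097151→15686335501, (23,4):727778623825·4+5228079450→2916342574750
@24  (24,1):1·1+0→1, (24,2):4194303·2+1→8388607, (24,3):15686335501·3+4194303→47063200806, (24,4):2916342574750·4+15686335501→11681056634501
Read S(24,1) = 1, S(24,2) = 8388607, S(24,3) = 47063200806, S(24,4) = 11681056634501.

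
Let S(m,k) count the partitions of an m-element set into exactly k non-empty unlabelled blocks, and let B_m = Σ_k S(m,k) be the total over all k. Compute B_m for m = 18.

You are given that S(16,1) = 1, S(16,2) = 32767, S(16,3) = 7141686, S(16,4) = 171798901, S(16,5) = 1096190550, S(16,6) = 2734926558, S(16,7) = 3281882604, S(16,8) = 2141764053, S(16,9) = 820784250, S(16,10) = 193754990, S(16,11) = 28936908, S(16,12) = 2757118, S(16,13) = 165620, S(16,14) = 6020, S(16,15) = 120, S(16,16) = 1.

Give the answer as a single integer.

682076806159

i=17: T(17,1)=0+1·1=1 | T(17,2)=1+2·32767=65535 | T(17,3)=32767+3·7141686=21457825 | T(17,4)=7141686+4·171798901=694337290 | T(17,5)=171798901+5·1096190550=5652751651 | T(17,6)=1096190550+6·2734926558=17505749898 | T(17,7)=2734926558+7·3281882604=25708104786 | T(17,8)=3281882604+8·2141764053=20415995028 | T(17,9)=2141764053+9·820784250=9528822303 | T(17,10)=820784250+10·193754990=2758334150 | T(17,11)=193754990+11·28936908=512060978 | T(17,12)=28936908+12·2757118=62022324 | T(17,13)=2757118+13·165620=4910178 | T(17,14)=165620+14·6020=249900 | T(17,15)=6020+15·120=7820 | T(17,16)=120+16·1=136 | T(17,17)=1+17·0=1
i=18: T(18,1)=0+1·1=1 | T(18,2)=1+2·65535=131071 | T(18,3)=65535+3·21457825=64439010 | T(18,4)=21457825+4·694337290=2798806985 | T(18,5)=694337290+5·5652751651=28958095545 | T(18,6)=5652751651+6·17505749898=110687251039 | T(18,7)=17505749898+7·25708104786=197462483400 | T(18,8)=25708104786+8·20415995028=189036065010 | T(18,9)=20415995028+9·9528822303=106175395755 | T(18,10)=9528822303+10·2758334150=37112163803 | T(18,11)=2758334150+11·512060978=8391004908 | T(18,12)=512060978+12·62022324=1256328866 | T(18,13)=62022324+13·4910178=125854638 | T(18,14)=4910178+14·249900=8408778 | T(18,15)=249900+15·7820=367200 | T(18,16)=7820+16·136=9996 | T(18,17)=136+17·1=153 | T(18,18)=1+18·0=1
B_18 = ΣS(18,k) = 1+131071+64439010+2798806985+28958095545+110687251039+197462483400+189036065010+106175395755+37112163803+8391004908+1256328866+125854638+8408778+367200+9996+153+1 = 682076806159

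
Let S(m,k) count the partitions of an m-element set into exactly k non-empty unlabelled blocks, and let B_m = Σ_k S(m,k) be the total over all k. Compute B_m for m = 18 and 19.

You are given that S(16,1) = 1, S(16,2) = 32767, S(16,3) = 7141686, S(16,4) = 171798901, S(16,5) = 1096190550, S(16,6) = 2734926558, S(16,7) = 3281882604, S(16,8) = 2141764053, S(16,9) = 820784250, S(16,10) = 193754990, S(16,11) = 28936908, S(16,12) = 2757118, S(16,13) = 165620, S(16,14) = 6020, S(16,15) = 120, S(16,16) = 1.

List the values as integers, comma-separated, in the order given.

682076806159, 5832742205057

[17] T[17,1]:1*1+0=1 · T[17,2]:2*32767+1=65535 · T[17,3]:3*7141686+32767=21457825 · T[17,4]:4*171798901+7141686=694337290 · T[17,5]:5*1096190550+171798901=5652751651 · T[17,6]:6*2734926558+1096190550=17505749898 · T[17,7]:7*3281882604+2734926558=25708104786 · T[17,8]:8*2141764053+3281882604=20415995028 · T[17,9]:9*820784250+2141764053=9528822303 · T[17,10]:10*193754990+820784250=2758334150 · T[17,11]:11*28936908+193754990=512060978 · T[17,12]:12*2757118+28936908=62022324 · T[17,13]:13*165620+2757118=4910178 · T[17,14]:14*6020+165620=249900 · T[17,15]:15*120+6020=7820 · T[17,16]:16*1+120=136 · T[17,17]:17*0+1=1
[18] T[18,1]:1*1+0=1 · T[18,2]:2*65535+1=131071 · T[18,3]:3*21457825+65535=64439010 · T[18,4]:4*694337290+21457825=2798806985 · T[18,5]:5*5652751651+694337290=28958095545 · T[18,6]:6*17505749898+5652751651=110687251039 · T[18,7]:7*25708104786+17505749898=197462483400 · T[18,8]:8*20415995028+25708104786=189036065010 · T[18,9]:9*9528822303+20415995028=106175395755 · T[18,10]:10*2758334150+9528822303=37112163803 · T[18,11]:11*512060978+2758334150=8391004908 · T[18,12]:12*62022324+512060978=1256328866 · T[18,13]:13*4910178+62022324=125854638 · T[18,14]:14*249900+4910178=8408778 · T[18,15]:15*7820+249900=367200 · T[18,16]:16*136+7820=9996 · T[18,17]:17*1+136=153 · T[18,18]:18*0+1=1
[19] T[19,1]:1*1+0=1 · T[19,2]:2*131071+1=262143 · T[19,3]:3*64439010+131071=193448101 · T[19,4]:4*2798806985+64439010=11259666950 · T[19,5]:5*28958095545+2798806985=147589284710 · T[19,6]:6*110687251039+28958095545=693081601779 · T[19,7]:7*197462483400+110687251039=1492924634839 · T[19,8]:8*189036065010+197462483400=1709751003480 · T[19,9]:9*106175395755+189036065010=1144614626805 · T[19,10]:10*37112163803+106175395755=477297033785 · T[19,11]:11*8391004908+37112163803=129413217791 · T[19,12]:12*1256328866+8391004908=23466951300 · T[19,13]:13*125854638+1256328866=2892439160 · T[19,14]:14*8408778+125854638=243577530 · T[19,15]:15*367200+8408778=13916778 · T[19,16]:16*9996+367200=527136 · T[19,17]:17*153+9996=12597 · T[19,18]:18*1+153=171 · T[19,19]:19*0+1=1
B_18 = ΣS(18,k) = 1+131071+64439010+2798806985+28958095545+110687251039+197462483400+189036065010+106175395755+37112163803+8391004908+1256328866+125854638+8408778+367200+9996+153+1 = 682076806159
B_19 = ΣS(19,k) = 1+262143+193448101+11259666950+147589284710+693081601779+1492924634839+1709751003480+1144614626805+477297033785+129413217791+23466951300+2892439160+243577530+13916778+527136+12597+171+1 = 5832742205057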